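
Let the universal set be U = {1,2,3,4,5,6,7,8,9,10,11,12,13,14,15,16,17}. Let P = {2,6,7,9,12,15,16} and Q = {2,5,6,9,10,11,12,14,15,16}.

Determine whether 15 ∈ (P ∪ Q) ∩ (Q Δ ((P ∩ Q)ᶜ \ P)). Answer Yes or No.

15 ∈ P and 15 ∈ Q, so 15 ∈ P ∪ Q
15 ∈ P and 15 ∈ Q, so 15 ∈ P ∩ Q
15 ∉ (P ∩ Q)ᶜ since 15 ∈ (P ∩ Q)
15 ∉ (P ∩ Q)ᶜ and 15 ∈ P, so 15 ∉ (P ∩ Q)ᶜ \ P
15 ∈ Q and 15 ∉ ((P ∩ Q)ᶜ \ P), so 15 ∈ Q Δ ((P ∩ Q)ᶜ \ P)
15 ∈ (P ∪ Q) and 15 ∈ (Q Δ ((P ∩ Q)ᶜ \ P)), so 15 ∈ (P ∪ Q) ∩ (Q Δ ((P ∩ Q)ᶜ \ P))

Yes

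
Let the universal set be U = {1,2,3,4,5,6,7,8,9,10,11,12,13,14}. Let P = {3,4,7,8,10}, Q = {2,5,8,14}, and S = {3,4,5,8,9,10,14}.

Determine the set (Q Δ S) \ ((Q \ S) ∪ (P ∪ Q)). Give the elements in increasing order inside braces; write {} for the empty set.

{9}

Q Δ S = {2,3,4,9,10}
Q \ S = {2}
P ∪ Q = {2,3,4,5,7,8,10,14}
(Q \ S) ∪ (P ∪ Q) = {2,3,4,5,7,8,10,14}
(Q Δ S) \ ((Q \ S) ∪ (P ∪ Q)) = {9}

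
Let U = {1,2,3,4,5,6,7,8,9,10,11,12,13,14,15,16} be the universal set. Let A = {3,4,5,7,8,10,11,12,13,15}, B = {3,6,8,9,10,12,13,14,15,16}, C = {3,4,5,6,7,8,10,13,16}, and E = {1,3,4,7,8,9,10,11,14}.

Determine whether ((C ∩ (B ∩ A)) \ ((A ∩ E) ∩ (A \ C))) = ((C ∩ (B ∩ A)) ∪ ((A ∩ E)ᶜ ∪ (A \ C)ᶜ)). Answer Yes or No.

B ∩ A = {3,8,10,12,13,15}
C ∩ (B ∩ A) = {3,8,10,13}
A ∩ E = {3,4,7,8,10,11}
A \ C = {11,12,15}
(A ∩ E) ∩ (A \ C) = {11}
(C ∩ (B ∩ A)) \ ((A ∩ E) ∩ (A \ C)) = {3,8,10,13}
(A ∩ E)ᶜ = {1,2,5,6,9,12,13,14,15,16}
(A \ C)ᶜ = {1,2,3,4,5,6,7,8,9,10,13,14,16}
(A ∩ E)ᶜ ∪ (A \ C)ᶜ = {1,2,3,4,5,6,7,8,9,10,12,13,14,15,16}
(C ∩ (B ∩ A)) ∪ ((A ∩ E)ᶜ ∪ (A \ C)ᶜ) = {1,2,3,4,5,6,7,8,9,10,12,13,14,15,16}
1 ∈ (C ∩ (B ∩ A)) ∪ ((A ∩ E)ᶜ ∪ (A \ C)ᶜ) but 1 ∉ (C ∩ (B ∩ A)) \ ((A ∩ E) ∩ (A \ C)), so they differ.

No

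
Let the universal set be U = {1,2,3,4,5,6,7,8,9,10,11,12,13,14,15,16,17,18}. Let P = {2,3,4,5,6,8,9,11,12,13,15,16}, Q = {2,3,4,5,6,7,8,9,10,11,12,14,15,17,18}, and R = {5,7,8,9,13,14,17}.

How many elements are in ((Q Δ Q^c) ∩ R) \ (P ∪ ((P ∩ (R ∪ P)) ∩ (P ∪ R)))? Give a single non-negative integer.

3

Q^c = {1,13,16}
Q Δ Q^c = {1,2,3,4,5,6,7,8,9,10,11,12,13,14,15,16,17,18}
(Q Δ Q^c) ∩ R = {5,7,8,9,13,14,17}
R ∪ P = {2,3,4,5,6,7,8,9,11,12,13,14,15,16,17}
P ∩ (R ∪ P) = {2,3,4,5,6,8,9,11,12,13,15,16}
P ∪ R = {2,3,4,5,6,7,8,9,11,12,13,14,15,16,17}
(P ∩ (R ∪ P)) ∩ (P ∪ R) = {2,3,4,5,6,8,9,11,12,13,15,16}
P ∪ ((P ∩ (R ∪ P)) ∩ (P ∪ R)) = {2,3,4,5,6,8,9,11,12,13,15,16}
((Q Δ Q^c) ∩ R) \ (P ∪ ((P ∩ (R ∪ P)) ∩ (P ∪ R))) = {7,14,17}
|((Q Δ Q^c) ∩ R) \ (P ∪ ((P ∩ (R ∪ P)) ∩ (P ∪ R)))| = 3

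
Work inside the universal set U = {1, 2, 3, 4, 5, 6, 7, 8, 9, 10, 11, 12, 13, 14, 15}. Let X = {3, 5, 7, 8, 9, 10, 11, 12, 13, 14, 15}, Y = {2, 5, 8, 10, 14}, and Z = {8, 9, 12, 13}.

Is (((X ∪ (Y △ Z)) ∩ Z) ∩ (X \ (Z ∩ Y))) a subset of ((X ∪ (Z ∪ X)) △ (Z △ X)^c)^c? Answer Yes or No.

Yes

Y △ Z = {2, 5, 9, 10, 12, 13, 14}
X ∪ (Y △ Z) = {2, 3, 5, 7, 8, 9, 10, 11, 12, 13, 14, 15}
(X ∪ (Y △ Z)) ∩ Z = {8, 9, 12, 13}
Z ∩ Y = {8}
X \ (Z ∩ Y) = {3, 5, 7, 9, 10, 11, 12, 13, 14, 15}
((X ∪ (Y △ Z)) ∩ Z) ∩ (X \ (Z ∩ Y)) = {9, 12, 13}
Z ∪ X = {3, 5, 7, 8, 9, 10, 11, 12, 13, 14, 15}
X ∪ (Z ∪ X) = {3, 5, 7, 8, 9, 10, 11, 12, 13, 14, 15}
Z △ X = {3, 5, 7, 10, 11, 14, 15}
(Z △ X)^c = {1, 2, 4, 6, 8, 9, 12, 13}
(X ∪ (Z ∪ X)) △ (Z △ X)^c = {1, 2, 3, 4, 5, 6, 7, 10, 11, 14, 15}
((X ∪ (Z ∪ X)) △ (Z △ X)^c)^c = {8, 9, 12, 13}
Every element of {9, 12, 13} is in {8, 9, 12, 13}, so ((X ∪ (Y △ Z)) ∩ Z) ∩ (X \ (Z ∩ Y)) ⊆ ((X ∪ (Z ∪ X)) △ (Z △ X)^c)^c.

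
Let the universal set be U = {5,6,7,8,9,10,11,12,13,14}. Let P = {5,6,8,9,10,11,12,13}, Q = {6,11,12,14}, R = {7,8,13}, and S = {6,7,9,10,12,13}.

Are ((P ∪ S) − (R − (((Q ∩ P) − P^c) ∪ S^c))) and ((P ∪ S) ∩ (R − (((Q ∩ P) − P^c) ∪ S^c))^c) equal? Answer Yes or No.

Yes

P ∪ S = {5,6,7,8,9,10,11,12,13}
Q ∩ P = {6,11,12}
P^c = {7,14}
(Q ∩ P) − P^c = {6,11,12}
S^c = {5,8,11,14}
((Q ∩ P) − P^c) ∪ S^c = {5,6,8,11,12,14}
R − (((Q ∩ P) − P^c) ∪ S^c) = {7,13}
(P ∪ S) − (R − (((Q ∩ P) − P^c) ∪ S^c)) = {5,6,8,9,10,11,12}
(R − (((Q ∩ P) − P^c) ∪ S^c))^c = {5,6,8,9,10,11,12,14}
(P ∪ S) ∩ (R − (((Q ∩ P) − P^c) ∪ S^c))^c = {5,6,8,9,10,11,12}
Both equal {5,6,8,9,10,11,12}, so (P ∪ S) − (R − (((Q ∩ P) − P^c) ∪ S^c)) = (P ∪ S) ∩ (R − (((Q ∩ P) − P^c) ∪ S^c))^c.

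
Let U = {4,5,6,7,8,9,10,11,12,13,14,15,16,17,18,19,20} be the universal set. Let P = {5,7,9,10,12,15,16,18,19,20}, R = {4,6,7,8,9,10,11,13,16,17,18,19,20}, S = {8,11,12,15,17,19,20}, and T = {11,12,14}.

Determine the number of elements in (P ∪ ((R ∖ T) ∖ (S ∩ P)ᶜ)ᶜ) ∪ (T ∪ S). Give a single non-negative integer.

R ∖ T = {4,6,7,8,9,10,13,16,17,18,19,20}
S ∩ P = {12,15,19,20}
(S ∩ P)ᶜ = {4,5,6,7,8,9,10,11,13,14,16,17,18}
(R ∖ T) ∖ (S ∩ P)ᶜ = {19,20}
((R ∖ T) ∖ (S ∩ P)ᶜ)ᶜ = {4,5,6,7,8,9,10,11,12,13,14,15,16,17,18}
P ∪ ((R ∖ T) ∖ (S ∩ P)ᶜ)ᶜ = {4,5,6,7,8,9,10,11,12,13,14,15,16,17,18,19,20}
T ∪ S = {8,11,12,14,15,17,19,20}
(P ∪ ((R ∖ T) ∖ (S ∩ P)ᶜ)ᶜ) ∪ (T ∪ S) = {4,5,6,7,8,9,10,11,12,13,14,15,16,17,18,19,20}
|(P ∪ ((R ∖ T) ∖ (S ∩ P)ᶜ)ᶜ) ∪ (T ∪ S)| = 17

17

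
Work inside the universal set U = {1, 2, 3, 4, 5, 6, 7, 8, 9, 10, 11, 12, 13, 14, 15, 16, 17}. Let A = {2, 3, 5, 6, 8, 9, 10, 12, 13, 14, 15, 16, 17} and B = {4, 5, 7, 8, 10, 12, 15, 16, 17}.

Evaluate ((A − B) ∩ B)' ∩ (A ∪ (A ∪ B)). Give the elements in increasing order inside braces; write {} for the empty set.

{2, 3, 4, 5, 6, 7, 8, 9, 10, 12, 13, 14, 15, 16, 17}

A − B = {2, 3, 6, 9, 13, 14}
(A − B) ∩ B = {}
((A − B) ∩ B)' = {1, 2, 3, 4, 5, 6, 7, 8, 9, 10, 11, 12, 13, 14, 15, 16, 17}
A ∪ B = {2, 3, 4, 5, 6, 7, 8, 9, 10, 12, 13, 14, 15, 16, 17}
A ∪ (A ∪ B) = {2, 3, 4, 5, 6, 7, 8, 9, 10, 12, 13, 14, 15, 16, 17}
((A − B) ∩ B)' ∩ (A ∪ (A ∪ B)) = {2, 3, 4, 5, 6, 7, 8, 9, 10, 12, 13, 14, 15, 16, 17}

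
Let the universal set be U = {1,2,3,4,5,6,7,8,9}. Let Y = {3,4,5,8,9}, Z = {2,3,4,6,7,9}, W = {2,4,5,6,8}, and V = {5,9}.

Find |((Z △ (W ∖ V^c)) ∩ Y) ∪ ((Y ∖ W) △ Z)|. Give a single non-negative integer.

7

V^c = {1,2,3,4,6,7,8}
W ∖ V^c = {5}
Z △ (W ∖ V^c) = {2,3,4,5,6,7,9}
(Z △ (W ∖ V^c)) ∩ Y = {3,4,5,9}
Y ∖ W = {3,9}
(Y ∖ W) △ Z = {2,4,6,7}
((Z △ (W ∖ V^c)) ∩ Y) ∪ ((Y ∖ W) △ Z) = {2,3,4,5,6,7,9}
|((Z △ (W ∖ V^c)) ∩ Y) ∪ ((Y ∖ W) △ Z)| = 7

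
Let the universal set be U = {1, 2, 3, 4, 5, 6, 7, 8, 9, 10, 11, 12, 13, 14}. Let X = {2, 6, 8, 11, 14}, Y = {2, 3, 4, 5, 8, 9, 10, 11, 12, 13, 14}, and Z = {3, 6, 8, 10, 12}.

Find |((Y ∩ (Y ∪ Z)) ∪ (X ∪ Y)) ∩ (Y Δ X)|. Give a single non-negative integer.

8

Y ∪ Z = {2, 3, 4, 5, 6, 8, 9, 10, 11, 12, 13, 14}
Y ∩ (Y ∪ Z) = {2, 3, 4, 5, 8, 9, 10, 11, 12, 13, 14}
X ∪ Y = {2, 3, 4, 5, 6, 8, 9, 10, 11, 12, 13, 14}
(Y ∩ (Y ∪ Z)) ∪ (X ∪ Y) = {2, 3, 4, 5, 6, 8, 9, 10, 11, 12, 13, 14}
Y Δ X = {3, 4, 5, 6, 9, 10, 12, 13}
((Y ∩ (Y ∪ Z)) ∪ (X ∪ Y)) ∩ (Y Δ X) = {3, 4, 5, 6, 9, 10, 12, 13}
|((Y ∩ (Y ∪ Z)) ∪ (X ∪ Y)) ∩ (Y Δ X)| = 8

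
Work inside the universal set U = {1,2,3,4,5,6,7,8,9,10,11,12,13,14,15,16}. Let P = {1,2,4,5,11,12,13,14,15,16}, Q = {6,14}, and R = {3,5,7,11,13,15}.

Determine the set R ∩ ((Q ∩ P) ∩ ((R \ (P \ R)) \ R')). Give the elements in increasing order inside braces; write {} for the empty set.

{}

Q ∩ P = {14}
P \ R = {1,2,4,12,14,16}
R \ (P \ R) = {3,5,7,11,13,15}
R' = {1,2,4,6,8,9,10,12,14,16}
(R \ (P \ R)) \ R' = {3,5,7,11,13,15}
(Q ∩ P) ∩ ((R \ (P \ R)) \ R') = {}
R ∩ ((Q ∩ P) ∩ ((R \ (P \ R)) \ R')) = {}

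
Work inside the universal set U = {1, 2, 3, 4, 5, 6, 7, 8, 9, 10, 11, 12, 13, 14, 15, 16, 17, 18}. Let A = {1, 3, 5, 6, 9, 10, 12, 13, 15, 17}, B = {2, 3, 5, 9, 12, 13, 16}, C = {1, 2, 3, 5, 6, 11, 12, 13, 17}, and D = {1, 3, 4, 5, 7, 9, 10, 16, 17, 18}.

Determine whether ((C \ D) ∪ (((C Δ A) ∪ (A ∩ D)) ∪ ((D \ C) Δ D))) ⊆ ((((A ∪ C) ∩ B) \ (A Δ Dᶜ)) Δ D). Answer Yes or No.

C \ D = {2, 6, 11, 12, 13}
C Δ A = {2, 9, 10, 11, 15}
A ∩ D = {1, 3, 5, 9, 10, 17}
(C Δ A) ∪ (A ∩ D) = {1, 2, 3, 5, 9, 10, 11, 15, 17}
D \ C = {4, 7, 9, 10, 16, 18}
(D \ C) Δ D = {1, 3, 5, 17}
((C Δ A) ∪ (A ∩ D)) ∪ ((D \ C) Δ D) = {1, 2, 3, 5, 9, 10, 11, 15, 17}
(C \ D) ∪ (((C Δ A) ∪ (A ∩ D)) ∪ ((D \ C) Δ D)) = {1, 2, 3, 5, 6, 9, 10, 11, 12, 13, 15, 17}
A ∪ C = {1, 2, 3, 5, 6, 9, 10, 11, 12, 13, 15, 17}
(A ∪ C) ∩ B = {2, 3, 5, 9, 12, 13}
Dᶜ = {2, 6, 8, 11, 12, 13, 14, 15}
A Δ Dᶜ = {1, 2, 3, 5, 8, 9, 10, 11, 14, 17}
((A ∪ C) ∩ B) \ (A Δ Dᶜ) = {12, 13}
(((A ∪ C) ∩ B) \ (A Δ Dᶜ)) Δ D = {1, 3, 4, 5, 7, 9, 10, 12, 13, 16, 17, 18}
2 ∈ (C \ D) ∪ (((C Δ A) ∪ (A ∩ D)) ∪ ((D \ C) Δ D)) but 2 ∉ (((A ∪ C) ∩ B) \ (A Δ Dᶜ)) Δ D, so the inclusion fails.

No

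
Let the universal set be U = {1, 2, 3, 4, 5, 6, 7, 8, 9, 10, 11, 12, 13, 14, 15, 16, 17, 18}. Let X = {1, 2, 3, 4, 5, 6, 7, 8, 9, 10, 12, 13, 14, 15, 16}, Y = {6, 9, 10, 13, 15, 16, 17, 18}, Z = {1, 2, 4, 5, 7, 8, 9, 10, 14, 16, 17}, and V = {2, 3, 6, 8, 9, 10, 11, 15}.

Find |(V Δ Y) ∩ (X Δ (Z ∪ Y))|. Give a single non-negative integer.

3

V Δ Y = {2, 3, 8, 11, 13, 16, 17, 18}
Z ∪ Y = {1, 2, 4, 5, 6, 7, 8, 9, 10, 13, 14, 15, 16, 17, 18}
X Δ (Z ∪ Y) = {3, 12, 17, 18}
(V Δ Y) ∩ (X Δ (Z ∪ Y)) = {3, 17, 18}
|(V Δ Y) ∩ (X Δ (Z ∪ Y))| = 3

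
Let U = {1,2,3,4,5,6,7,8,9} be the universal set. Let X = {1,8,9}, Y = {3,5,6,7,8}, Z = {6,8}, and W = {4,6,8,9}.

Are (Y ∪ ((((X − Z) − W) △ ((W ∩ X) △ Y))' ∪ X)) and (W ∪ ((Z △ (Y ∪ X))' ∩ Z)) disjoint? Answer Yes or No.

X − Z = {1,9}
(X − Z) − W = {1}
W ∩ X = {8,9}
(W ∩ X) △ Y = {3,5,6,7,9}
((X − Z) − W) △ ((W ∩ X) △ Y) = {1,3,5,6,7,9}
(((X − Z) − W) △ ((W ∩ X) △ Y))' = {2,4,8}
(((X − Z) − W) △ ((W ∩ X) △ Y))' ∪ X = {1,2,4,8,9}
Y ∪ ((((X − Z) − W) △ ((W ∩ X) △ Y))' ∪ X) = {1,2,3,4,5,6,7,8,9}
Y ∪ X = {1,3,5,6,7,8,9}
Z △ (Y ∪ X) = {1,3,5,7,9}
(Z △ (Y ∪ X))' = {2,4,6,8}
(Z △ (Y ∪ X))' ∩ Z = {6,8}
W ∪ ((Z △ (Y ∪ X))' ∩ Z) = {4,6,8,9}
4 lies in both, so they are not disjoint.

No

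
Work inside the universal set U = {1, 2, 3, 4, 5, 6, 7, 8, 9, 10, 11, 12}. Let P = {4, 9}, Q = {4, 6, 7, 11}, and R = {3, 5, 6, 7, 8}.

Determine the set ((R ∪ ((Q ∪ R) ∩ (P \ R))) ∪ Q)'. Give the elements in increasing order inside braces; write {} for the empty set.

Q ∪ R = {3, 4, 5, 6, 7, 8, 11}
P \ R = {4, 9}
(Q ∪ R) ∩ (P \ R) = {4}
R ∪ ((Q ∪ R) ∩ (P \ R)) = {3, 4, 5, 6, 7, 8}
(R ∪ ((Q ∪ R) ∩ (P \ R))) ∪ Q = {3, 4, 5, 6, 7, 8, 11}
((R ∪ ((Q ∪ R) ∩ (P \ R))) ∪ Q)' = {1, 2, 9, 10, 12}

{1, 2, 9, 10, 12}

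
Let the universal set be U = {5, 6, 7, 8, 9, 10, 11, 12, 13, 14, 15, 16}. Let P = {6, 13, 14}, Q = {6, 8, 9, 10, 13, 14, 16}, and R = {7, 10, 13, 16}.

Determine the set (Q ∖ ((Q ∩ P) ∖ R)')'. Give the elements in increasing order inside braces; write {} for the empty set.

Q ∩ P = {6, 13, 14}
(Q ∩ P) ∖ R = {6, 14}
((Q ∩ P) ∖ R)' = {5, 7, 8, 9, 10, 11, 12, 13, 15, 16}
Q ∖ ((Q ∩ P) ∖ R)' = {6, 14}
(Q ∖ ((Q ∩ P) ∖ R)')' = {5, 7, 8, 9, 10, 11, 12, 13, 15, 16}

{5, 7, 8, 9, 10, 11, 12, 13, 15, 16}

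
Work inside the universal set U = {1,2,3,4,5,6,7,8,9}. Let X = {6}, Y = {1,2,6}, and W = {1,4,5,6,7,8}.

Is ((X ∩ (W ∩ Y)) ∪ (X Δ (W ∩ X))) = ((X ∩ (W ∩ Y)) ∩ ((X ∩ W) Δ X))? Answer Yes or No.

No

W ∩ Y = {1,6}
X ∩ (W ∩ Y) = {6}
W ∩ X = {6}
X Δ (W ∩ X) = {}
(X ∩ (W ∩ Y)) ∪ (X Δ (W ∩ X)) = {6}
X ∩ W = {6}
(X ∩ W) Δ X = {}
(X ∩ (W ∩ Y)) ∩ ((X ∩ W) Δ X) = {}
6 ∈ (X ∩ (W ∩ Y)) ∪ (X Δ (W ∩ X)) but 6 ∉ (X ∩ (W ∩ Y)) ∩ ((X ∩ W) Δ X), so they differ.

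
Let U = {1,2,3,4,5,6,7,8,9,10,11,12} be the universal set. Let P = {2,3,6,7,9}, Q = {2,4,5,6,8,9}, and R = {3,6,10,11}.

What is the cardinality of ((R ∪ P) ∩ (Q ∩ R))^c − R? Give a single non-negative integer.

R ∪ P = {2,3,6,7,9,10,11}
Q ∩ R = {6}
(R ∪ P) ∩ (Q ∩ R) = {6}
((R ∪ P) ∩ (Q ∩ R))^c = {1,2,3,4,5,7,8,9,10,11,12}
((R ∪ P) ∩ (Q ∩ R))^c − R = {1,2,4,5,7,8,9,12}
|((R ∪ P) ∩ (Q ∩ R))^c − R| = 8

8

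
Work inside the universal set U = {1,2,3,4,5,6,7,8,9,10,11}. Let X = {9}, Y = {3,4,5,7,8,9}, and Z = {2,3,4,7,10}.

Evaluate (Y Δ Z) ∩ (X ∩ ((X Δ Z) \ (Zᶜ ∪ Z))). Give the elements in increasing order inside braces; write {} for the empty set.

Y Δ Z = {2,5,8,9,10}
X Δ Z = {2,3,4,7,9,10}
Zᶜ = {1,5,6,8,9,11}
Zᶜ ∪ Z = {1,2,3,4,5,6,7,8,9,10,11}
(X Δ Z) \ (Zᶜ ∪ Z) = {}
X ∩ ((X Δ Z) \ (Zᶜ ∪ Z)) = {}
(Y Δ Z) ∩ (X ∩ ((X Δ Z) \ (Zᶜ ∪ Z))) = {}

{}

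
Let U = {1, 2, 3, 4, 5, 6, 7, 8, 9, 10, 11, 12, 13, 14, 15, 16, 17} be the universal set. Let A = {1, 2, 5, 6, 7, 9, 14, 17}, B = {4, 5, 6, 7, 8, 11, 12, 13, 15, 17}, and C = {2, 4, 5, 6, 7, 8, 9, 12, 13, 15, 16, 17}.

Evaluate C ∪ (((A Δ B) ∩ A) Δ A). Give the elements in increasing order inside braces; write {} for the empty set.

{2, 4, 5, 6, 7, 8, 9, 12, 13, 15, 16, 17}

A Δ B = {1, 2, 4, 8, 9, 11, 12, 13, 14, 15}
(A Δ B) ∩ A = {1, 2, 9, 14}
((A Δ B) ∩ A) Δ A = {5, 6, 7, 17}
C ∪ (((A Δ B) ∩ A) Δ A) = {2, 4, 5, 6, 7, 8, 9, 12, 13, 15, 16, 17}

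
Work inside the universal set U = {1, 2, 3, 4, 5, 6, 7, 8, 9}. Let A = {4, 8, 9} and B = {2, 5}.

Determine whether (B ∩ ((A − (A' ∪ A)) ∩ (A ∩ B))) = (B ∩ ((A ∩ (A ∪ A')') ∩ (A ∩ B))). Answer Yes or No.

A' = {1, 2, 3, 5, 6, 7}
A' ∪ A = {1, 2, 3, 4, 5, 6, 7, 8, 9}
A − (A' ∪ A) = {}
A ∩ B = {}
(A − (A' ∪ A)) ∩ (A ∩ B) = {}
B ∩ ((A − (A' ∪ A)) ∩ (A ∩ B)) = {}
A ∪ A' = {1, 2, 3, 4, 5, 6, 7, 8, 9}
(A ∪ A')' = {}
A ∩ (A ∪ A')' = {}
(A ∩ (A ∪ A')') ∩ (A ∩ B) = {}
B ∩ ((A ∩ (A ∪ A')') ∩ (A ∩ B)) = {}
Both equal {}, so B ∩ ((A − (A' ∪ A)) ∩ (A ∩ B)) = B ∩ ((A ∩ (A ∪ A')') ∩ (A ∩ B)).

Yes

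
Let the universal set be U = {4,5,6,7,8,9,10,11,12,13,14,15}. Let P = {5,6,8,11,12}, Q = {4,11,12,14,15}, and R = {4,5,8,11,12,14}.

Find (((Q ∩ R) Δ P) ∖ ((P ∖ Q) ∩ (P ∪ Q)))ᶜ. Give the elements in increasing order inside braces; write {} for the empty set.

{5,6,7,8,9,10,11,12,13,15}

Q ∩ R = {4,11,12,14}
(Q ∩ R) Δ P = {4,5,6,8,14}
P ∖ Q = {5,6,8}
P ∪ Q = {4,5,6,8,11,12,14,15}
(P ∖ Q) ∩ (P ∪ Q) = {5,6,8}
((Q ∩ R) Δ P) ∖ ((P ∖ Q) ∩ (P ∪ Q)) = {4,14}
(((Q ∩ R) Δ P) ∖ ((P ∖ Q) ∩ (P ∪ Q)))ᶜ = {5,6,7,8,9,10,11,12,13,15}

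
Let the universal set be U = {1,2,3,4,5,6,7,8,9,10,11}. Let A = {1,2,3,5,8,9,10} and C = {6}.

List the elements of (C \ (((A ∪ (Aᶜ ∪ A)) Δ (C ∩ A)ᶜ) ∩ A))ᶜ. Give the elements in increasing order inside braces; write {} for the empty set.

{1,2,3,4,5,7,8,9,10,11}

Aᶜ = {4,6,7,11}
Aᶜ ∪ A = {1,2,3,4,5,6,7,8,9,10,11}
A ∪ (Aᶜ ∪ A) = {1,2,3,4,5,6,7,8,9,10,11}
C ∩ A = {}
(C ∩ A)ᶜ = {1,2,3,4,5,6,7,8,9,10,11}
(A ∪ (Aᶜ ∪ A)) Δ (C ∩ A)ᶜ = {}
((A ∪ (Aᶜ ∪ A)) Δ (C ∩ A)ᶜ) ∩ A = {}
C \ (((A ∪ (Aᶜ ∪ A)) Δ (C ∩ A)ᶜ) ∩ A) = {6}
(C \ (((A ∪ (Aᶜ ∪ A)) Δ (C ∩ A)ᶜ) ∩ A))ᶜ = {1,2,3,4,5,7,8,9,10,11}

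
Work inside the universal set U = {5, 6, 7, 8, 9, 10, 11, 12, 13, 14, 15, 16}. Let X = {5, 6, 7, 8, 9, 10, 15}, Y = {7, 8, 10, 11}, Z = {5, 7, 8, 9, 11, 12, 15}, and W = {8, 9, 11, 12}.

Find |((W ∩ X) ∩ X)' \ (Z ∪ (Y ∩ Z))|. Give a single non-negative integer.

W ∩ X = {8, 9}
(W ∩ X) ∩ X = {8, 9}
((W ∩ X) ∩ X)' = {5, 6, 7, 10, 11, 12, 13, 14, 15, 16}
Y ∩ Z = {7, 8, 11}
Z ∪ (Y ∩ Z) = {5, 7, 8, 9, 11, 12, 15}
((W ∩ X) ∩ X)' \ (Z ∪ (Y ∩ Z)) = {6, 10, 13, 14, 16}
|((W ∩ X) ∩ X)' \ (Z ∪ (Y ∩ Z))| = 5

5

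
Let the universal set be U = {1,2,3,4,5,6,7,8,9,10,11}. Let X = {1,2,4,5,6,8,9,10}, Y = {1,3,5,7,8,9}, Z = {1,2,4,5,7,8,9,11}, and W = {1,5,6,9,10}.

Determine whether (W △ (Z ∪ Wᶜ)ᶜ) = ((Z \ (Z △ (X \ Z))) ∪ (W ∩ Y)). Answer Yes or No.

Wᶜ = {2,3,4,7,8,11}
Z ∪ Wᶜ = {1,2,3,4,5,7,8,9,11}
(Z ∪ Wᶜ)ᶜ = {6,10}
W △ (Z ∪ Wᶜ)ᶜ = {1,5,9}
X \ Z = {6,10}
Z △ (X \ Z) = {1,2,4,5,6,7,8,9,10,11}
Z \ (Z △ (X \ Z)) = {}
W ∩ Y = {1,5,9}
(Z \ (Z △ (X \ Z))) ∪ (W ∩ Y) = {1,5,9}
Both equal {1,5,9}, so W △ (Z ∪ Wᶜ)ᶜ = (Z \ (Z △ (X \ Z))) ∪ (W ∩ Y).

Yes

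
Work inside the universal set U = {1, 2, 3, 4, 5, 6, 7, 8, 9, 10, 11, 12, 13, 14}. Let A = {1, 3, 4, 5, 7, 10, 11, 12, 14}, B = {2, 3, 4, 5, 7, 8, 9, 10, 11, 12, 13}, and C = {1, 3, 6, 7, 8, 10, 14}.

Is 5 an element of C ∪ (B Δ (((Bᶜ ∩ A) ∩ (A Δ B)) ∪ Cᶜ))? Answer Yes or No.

5 ∈ B, so 5 ∉ Bᶜ
5 ∉ Bᶜ and 5 ∈ A, so 5 ∉ Bᶜ ∩ A
5 ∈ A and 5 ∈ B, so 5 ∉ A Δ B
5 ∉ (Bᶜ ∩ A) and 5 ∉ (A Δ B), so 5 ∉ (Bᶜ ∩ A) ∩ (A Δ B)
5 ∉ C, so 5 ∈ Cᶜ
5 ∉ ((Bᶜ ∩ A) ∩ (A Δ B)) and 5 ∈ Cᶜ, so 5 ∈ ((Bᶜ ∩ A) ∩ (A Δ B)) ∪ Cᶜ
5 ∈ B and 5 ∈ (((Bᶜ ∩ A) ∩ (A Δ B)) ∪ Cᶜ), so 5 ∉ B Δ (((Bᶜ ∩ A) ∩ (A Δ B)) ∪ Cᶜ)
5 ∉ C and 5 ∉ (B Δ (((Bᶜ ∩ A) ∩ (A Δ B)) ∪ Cᶜ)), so 5 ∉ C ∪ (B Δ (((Bᶜ ∩ A) ∩ (A Δ B)) ∪ Cᶜ))

No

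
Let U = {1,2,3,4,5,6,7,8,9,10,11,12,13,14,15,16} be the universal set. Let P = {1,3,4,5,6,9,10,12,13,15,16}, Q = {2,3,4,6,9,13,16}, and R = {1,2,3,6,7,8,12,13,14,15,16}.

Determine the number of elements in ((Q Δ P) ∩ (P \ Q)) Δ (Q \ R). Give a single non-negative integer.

7

Q Δ P = {1,2,5,10,12,15}
P \ Q = {1,5,10,12,15}
(Q Δ P) ∩ (P \ Q) = {1,5,10,12,15}
Q \ R = {4,9}
((Q Δ P) ∩ (P \ Q)) Δ (Q \ R) = {1,4,5,9,10,12,15}
|((Q Δ P) ∩ (P \ Q)) Δ (Q \ R)| = 7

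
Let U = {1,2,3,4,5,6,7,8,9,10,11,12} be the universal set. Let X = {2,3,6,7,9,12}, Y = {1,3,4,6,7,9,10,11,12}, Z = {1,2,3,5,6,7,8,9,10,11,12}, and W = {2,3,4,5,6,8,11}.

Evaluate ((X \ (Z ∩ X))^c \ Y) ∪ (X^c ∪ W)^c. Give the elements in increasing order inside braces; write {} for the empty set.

{2,5,7,8,9,12}

Z ∩ X = {2,3,6,7,9,12}
X \ (Z ∩ X) = {}
(X \ (Z ∩ X))^c = {1,2,3,4,5,6,7,8,9,10,11,12}
(X \ (Z ∩ X))^c \ Y = {2,5,8}
X^c = {1,4,5,8,10,11}
X^c ∪ W = {1,2,3,4,5,6,8,10,11}
(X^c ∪ W)^c = {7,9,12}
((X \ (Z ∩ X))^c \ Y) ∪ (X^c ∪ W)^c = {2,5,7,8,9,12}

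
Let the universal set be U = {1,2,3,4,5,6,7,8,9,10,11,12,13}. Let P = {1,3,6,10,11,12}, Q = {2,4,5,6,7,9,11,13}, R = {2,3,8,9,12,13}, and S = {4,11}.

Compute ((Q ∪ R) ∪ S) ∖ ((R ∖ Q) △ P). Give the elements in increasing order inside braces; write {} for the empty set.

Q ∪ R = {2,3,4,5,6,7,8,9,11,12,13}
(Q ∪ R) ∪ S = {2,3,4,5,6,7,8,9,11,12,13}
R ∖ Q = {3,8,12}
(R ∖ Q) △ P = {1,6,8,10,11}
((Q ∪ R) ∪ S) ∖ ((R ∖ Q) △ P) = {2,3,4,5,7,9,12,13}

{2,3,4,5,7,9,12,13}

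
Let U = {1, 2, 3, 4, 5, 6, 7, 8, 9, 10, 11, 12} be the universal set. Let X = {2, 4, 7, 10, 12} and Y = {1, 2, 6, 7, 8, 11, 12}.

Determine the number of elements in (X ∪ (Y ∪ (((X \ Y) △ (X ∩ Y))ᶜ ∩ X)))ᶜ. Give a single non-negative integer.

3

X \ Y = {4, 10}
X ∩ Y = {2, 7, 12}
(X \ Y) △ (X ∩ Y) = {2, 4, 7, 10, 12}
((X \ Y) △ (X ∩ Y))ᶜ = {1, 3, 5, 6, 8, 9, 11}
((X \ Y) △ (X ∩ Y))ᶜ ∩ X = {}
Y ∪ (((X \ Y) △ (X ∩ Y))ᶜ ∩ X) = {1, 2, 6, 7, 8, 11, 12}
X ∪ (Y ∪ (((X \ Y) △ (X ∩ Y))ᶜ ∩ X)) = {1, 2, 4, 6, 7, 8, 10, 11, 12}
(X ∪ (Y ∪ (((X \ Y) △ (X ∩ Y))ᶜ ∩ X)))ᶜ = {3, 5, 9}
|(X ∪ (Y ∪ (((X \ Y) △ (X ∩ Y))ᶜ ∩ X)))ᶜ| = 3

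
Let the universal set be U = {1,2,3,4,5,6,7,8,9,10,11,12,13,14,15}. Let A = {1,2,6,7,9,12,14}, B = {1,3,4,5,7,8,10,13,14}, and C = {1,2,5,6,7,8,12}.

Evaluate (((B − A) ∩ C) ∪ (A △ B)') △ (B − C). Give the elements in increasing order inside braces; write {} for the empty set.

{1,3,4,5,7,8,10,11,13,15}

B − A = {3,4,5,8,10,13}
(B − A) ∩ C = {5,8}
A △ B = {2,3,4,5,6,8,9,10,12,13}
(A △ B)' = {1,7,11,14,15}
((B − A) ∩ C) ∪ (A △ B)' = {1,5,7,8,11,14,15}
B − C = {3,4,10,13,14}
(((B − A) ∩ C) ∪ (A △ B)') △ (B − C) = {1,3,4,5,7,8,10,11,13,15}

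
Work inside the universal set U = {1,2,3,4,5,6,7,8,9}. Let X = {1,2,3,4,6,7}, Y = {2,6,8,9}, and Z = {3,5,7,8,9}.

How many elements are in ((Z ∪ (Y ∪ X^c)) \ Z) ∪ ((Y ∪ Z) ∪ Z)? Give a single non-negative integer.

7

X^c = {5,8,9}
Y ∪ X^c = {2,5,6,8,9}
Z ∪ (Y ∪ X^c) = {2,3,5,6,7,8,9}
(Z ∪ (Y ∪ X^c)) \ Z = {2,6}
Y ∪ Z = {2,3,5,6,7,8,9}
(Y ∪ Z) ∪ Z = {2,3,5,6,7,8,9}
((Z ∪ (Y ∪ X^c)) \ Z) ∪ ((Y ∪ Z) ∪ Z) = {2,3,5,6,7,8,9}
|((Z ∪ (Y ∪ X^c)) \ Z) ∪ ((Y ∪ Z) ∪ Z)| = 7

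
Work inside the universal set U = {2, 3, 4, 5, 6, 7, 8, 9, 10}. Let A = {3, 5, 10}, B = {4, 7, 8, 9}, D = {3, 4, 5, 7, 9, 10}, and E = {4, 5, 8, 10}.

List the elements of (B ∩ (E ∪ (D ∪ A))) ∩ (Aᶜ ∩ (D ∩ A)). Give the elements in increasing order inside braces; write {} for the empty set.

{}

D ∪ A = {3, 4, 5, 7, 9, 10}
E ∪ (D ∪ A) = {3, 4, 5, 7, 8, 9, 10}
B ∩ (E ∪ (D ∪ A)) = {4, 7, 8, 9}
Aᶜ = {2, 4, 6, 7, 8, 9}
D ∩ A = {3, 5, 10}
Aᶜ ∩ (D ∩ A) = {}
(B ∩ (E ∪ (D ∪ A))) ∩ (Aᶜ ∩ (D ∩ A)) = {}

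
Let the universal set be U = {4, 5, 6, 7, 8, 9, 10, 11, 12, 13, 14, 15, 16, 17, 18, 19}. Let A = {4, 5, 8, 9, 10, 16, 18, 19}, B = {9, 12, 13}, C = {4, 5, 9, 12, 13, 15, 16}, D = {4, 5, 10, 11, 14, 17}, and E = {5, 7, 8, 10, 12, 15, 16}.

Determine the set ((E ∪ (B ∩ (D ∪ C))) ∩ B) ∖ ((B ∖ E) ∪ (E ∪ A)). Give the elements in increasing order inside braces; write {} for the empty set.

D ∪ C = {4, 5, 9, 10, 11, 12, 13, 14, 15, 16, 17}
B ∩ (D ∪ C) = {9, 12, 13}
E ∪ (B ∩ (D ∪ C)) = {5, 7, 8, 9, 10, 12, 13, 15, 16}
(E ∪ (B ∩ (D ∪ C))) ∩ B = {9, 12, 13}
B ∖ E = {9, 13}
E ∪ A = {4, 5, 7, 8, 9, 10, 12, 15, 16, 18, 19}
(B ∖ E) ∪ (E ∪ A) = {4, 5, 7, 8, 9, 10, 12, 13, 15, 16, 18, 19}
((E ∪ (B ∩ (D ∪ C))) ∩ B) ∖ ((B ∖ E) ∪ (E ∪ A)) = {}

{}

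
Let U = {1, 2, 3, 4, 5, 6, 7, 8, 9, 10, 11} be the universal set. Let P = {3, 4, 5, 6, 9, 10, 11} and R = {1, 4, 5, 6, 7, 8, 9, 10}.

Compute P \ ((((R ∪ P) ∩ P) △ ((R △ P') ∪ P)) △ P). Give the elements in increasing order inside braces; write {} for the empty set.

{}

R ∪ P = {1, 3, 4, 5, 6, 7, 8, 9, 10, 11}
(R ∪ P) ∩ P = {3, 4, 5, 6, 9, 10, 11}
P' = {1, 2, 7, 8}
R △ P' = {2, 4, 5, 6, 9, 10}
(R △ P') ∪ P = {2, 3, 4, 5, 6, 9, 10, 11}
((R ∪ P) ∩ P) △ ((R △ P') ∪ P) = {2}
(((R ∪ P) ∩ P) △ ((R △ P') ∪ P)) △ P = {2, 3, 4, 5, 6, 9, 10, 11}
P \ ((((R ∪ P) ∩ P) △ ((R △ P') ∪ P)) △ P) = {}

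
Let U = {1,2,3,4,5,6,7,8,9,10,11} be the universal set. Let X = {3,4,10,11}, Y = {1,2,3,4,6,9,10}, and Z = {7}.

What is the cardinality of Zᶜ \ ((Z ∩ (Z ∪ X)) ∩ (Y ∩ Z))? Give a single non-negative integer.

10

Zᶜ = {1,2,3,4,5,6,8,9,10,11}
Z ∪ X = {3,4,7,10,11}
Z ∩ (Z ∪ X) = {7}
Y ∩ Z = {}
(Z ∩ (Z ∪ X)) ∩ (Y ∩ Z) = {}
Zᶜ \ ((Z ∩ (Z ∪ X)) ∩ (Y ∩ Z)) = {1,2,3,4,5,6,8,9,10,11}
|Zᶜ \ ((Z ∩ (Z ∪ X)) ∩ (Y ∩ Z))| = 10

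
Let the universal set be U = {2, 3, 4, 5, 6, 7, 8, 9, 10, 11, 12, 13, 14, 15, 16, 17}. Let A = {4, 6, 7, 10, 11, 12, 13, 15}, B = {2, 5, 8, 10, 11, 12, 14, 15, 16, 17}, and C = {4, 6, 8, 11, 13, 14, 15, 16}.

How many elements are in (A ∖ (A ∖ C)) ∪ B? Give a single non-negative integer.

A ∖ C = {7, 10, 12}
A ∖ (A ∖ C) = {4, 6, 11, 13, 15}
(A ∖ (A ∖ C)) ∪ B = {2, 4, 5, 6, 8, 10, 11, 12, 13, 14, 15, 16, 17}
|(A ∖ (A ∖ C)) ∪ B| = 13

13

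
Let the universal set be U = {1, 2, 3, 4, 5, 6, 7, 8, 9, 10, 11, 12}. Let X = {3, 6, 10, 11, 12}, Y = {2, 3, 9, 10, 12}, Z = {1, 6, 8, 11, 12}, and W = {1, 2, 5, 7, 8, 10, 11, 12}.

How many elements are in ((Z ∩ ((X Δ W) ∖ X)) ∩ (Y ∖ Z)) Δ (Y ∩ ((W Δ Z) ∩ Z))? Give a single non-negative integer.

0

X Δ W = {1, 2, 3, 5, 6, 7, 8}
(X Δ W) ∖ X = {1, 2, 5, 7, 8}
Z ∩ ((X Δ W) ∖ X) = {1, 8}
Y ∖ Z = {2, 3, 9, 10}
(Z ∩ ((X Δ W) ∖ X)) ∩ (Y ∖ Z) = {}
W Δ Z = {2, 5, 6, 7, 10}
(W Δ Z) ∩ Z = {6}
Y ∩ ((W Δ Z) ∩ Z) = {}
((Z ∩ ((X Δ W) ∖ X)) ∩ (Y ∖ Z)) Δ (Y ∩ ((W Δ Z) ∩ Z)) = {}
|((Z ∩ ((X Δ W) ∖ X)) ∩ (Y ∖ Z)) Δ (Y ∩ ((W Δ Z) ∩ Z))| = 0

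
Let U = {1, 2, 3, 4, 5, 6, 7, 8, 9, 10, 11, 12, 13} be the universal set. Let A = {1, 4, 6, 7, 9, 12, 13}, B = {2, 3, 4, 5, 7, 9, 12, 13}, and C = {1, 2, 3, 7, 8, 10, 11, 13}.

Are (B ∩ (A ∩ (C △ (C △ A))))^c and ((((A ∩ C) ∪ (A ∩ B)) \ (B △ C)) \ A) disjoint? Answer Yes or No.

Yes

C △ A = {2, 3, 4, 6, 8, 9, 10, 11, 12}
C △ (C △ A) = {1, 4, 6, 7, 9, 12, 13}
A ∩ (C △ (C △ A)) = {1, 4, 6, 7, 9, 12, 13}
B ∩ (A ∩ (C △ (C △ A))) = {4, 7, 9, 12, 13}
(B ∩ (A ∩ (C △ (C △ A))))^c = {1, 2, 3, 5, 6, 8, 10, 11}
A ∩ C = {1, 7, 13}
A ∩ B = {4, 7, 9, 12, 13}
(A ∩ C) ∪ (A ∩ B) = {1, 4, 7, 9, 12, 13}
B △ C = {1, 4, 5, 8, 9, 10, 11, 12}
((A ∩ C) ∪ (A ∩ B)) \ (B △ C) = {7, 13}
(((A ∩ C) ∪ (A ∩ B)) \ (B △ C)) \ A = {}
{1, 2, 3, 5, 6, 8, 10, 11} and {} share no elements.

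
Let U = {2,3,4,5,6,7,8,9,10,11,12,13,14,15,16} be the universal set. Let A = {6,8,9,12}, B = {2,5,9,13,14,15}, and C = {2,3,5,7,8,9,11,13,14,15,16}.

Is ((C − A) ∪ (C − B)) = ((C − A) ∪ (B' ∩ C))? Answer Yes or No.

C − A = {2,3,5,7,11,13,14,15,16}
C − B = {3,7,8,11,16}
(C − A) ∪ (C − B) = {2,3,5,7,8,11,13,14,15,16}
B' = {3,4,6,7,8,10,11,12,16}
B' ∩ C = {3,7,8,11,16}
(C − A) ∪ (B' ∩ C) = {2,3,5,7,8,11,13,14,15,16}
Both equal {2,3,5,7,8,11,13,14,15,16}, so (C − A) ∪ (C − B) = (C − A) ∪ (B' ∩ C).

Yes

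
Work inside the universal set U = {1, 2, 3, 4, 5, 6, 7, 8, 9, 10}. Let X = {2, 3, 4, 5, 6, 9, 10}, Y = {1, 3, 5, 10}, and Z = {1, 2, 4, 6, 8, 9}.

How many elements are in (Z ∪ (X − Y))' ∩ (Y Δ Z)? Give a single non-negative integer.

X − Y = {2, 4, 6, 9}
Z ∪ (X − Y) = {1, 2, 4, 6, 8, 9}
(Z ∪ (X − Y))' = {3, 5, 7, 10}
Y Δ Z = {2, 3, 4, 5, 6, 8, 9, 10}
(Z ∪ (X − Y))' ∩ (Y Δ Z) = {3, 5, 10}
|(Z ∪ (X − Y))' ∩ (Y Δ Z)| = 3

3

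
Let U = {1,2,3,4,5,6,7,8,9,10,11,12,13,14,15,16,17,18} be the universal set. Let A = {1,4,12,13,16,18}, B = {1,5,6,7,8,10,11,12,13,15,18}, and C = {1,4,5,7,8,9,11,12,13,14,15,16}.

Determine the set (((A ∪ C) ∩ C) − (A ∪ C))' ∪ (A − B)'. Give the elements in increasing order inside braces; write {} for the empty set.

{1,2,3,4,5,6,7,8,9,10,11,12,13,14,15,16,17,18}

A ∪ C = {1,4,5,7,8,9,11,12,13,14,15,16,18}
(A ∪ C) ∩ C = {1,4,5,7,8,9,11,12,13,14,15,16}
((A ∪ C) ∩ C) − (A ∪ C) = {}
(((A ∪ C) ∩ C) − (A ∪ C))' = {1,2,3,4,5,6,7,8,9,10,11,12,13,14,15,16,17,18}
A − B = {4,16}
(A − B)' = {1,2,3,5,6,7,8,9,10,11,12,13,14,15,17,18}
(((A ∪ C) ∩ C) − (A ∪ C))' ∪ (A − B)' = {1,2,3,4,5,6,7,8,9,10,11,12,13,14,15,16,17,18}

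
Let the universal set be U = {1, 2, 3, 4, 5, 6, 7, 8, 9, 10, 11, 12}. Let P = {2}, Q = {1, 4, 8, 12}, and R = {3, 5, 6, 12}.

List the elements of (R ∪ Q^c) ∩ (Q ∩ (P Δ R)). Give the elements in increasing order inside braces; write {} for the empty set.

{12}

Q^c = {2, 3, 5, 6, 7, 9, 10, 11}
R ∪ Q^c = {2, 3, 5, 6, 7, 9, 10, 11, 12}
P Δ R = {2, 3, 5, 6, 12}
Q ∩ (P Δ R) = {12}
(R ∪ Q^c) ∩ (Q ∩ (P Δ R)) = {12}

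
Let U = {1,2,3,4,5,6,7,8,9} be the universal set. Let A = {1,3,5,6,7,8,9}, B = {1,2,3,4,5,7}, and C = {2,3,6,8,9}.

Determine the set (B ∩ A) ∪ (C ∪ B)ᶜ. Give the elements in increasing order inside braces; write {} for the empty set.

{1,3,5,7}

B ∩ A = {1,3,5,7}
C ∪ B = {1,2,3,4,5,6,7,8,9}
(C ∪ B)ᶜ = {}
(B ∩ A) ∪ (C ∪ B)ᶜ = {1,3,5,7}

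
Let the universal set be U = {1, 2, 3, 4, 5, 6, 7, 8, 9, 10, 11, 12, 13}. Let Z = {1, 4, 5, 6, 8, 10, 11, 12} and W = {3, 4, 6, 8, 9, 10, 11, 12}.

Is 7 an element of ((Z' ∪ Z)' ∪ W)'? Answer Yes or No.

Yes

7 ∉ Z, so 7 ∈ Z'
7 ∈ Z' and 7 ∉ Z, so 7 ∈ Z' ∪ Z
7 ∉ (Z' ∪ Z)' since 7 ∈ (Z' ∪ Z)
7 ∉ (Z' ∪ Z)' and 7 ∉ W, so 7 ∉ (Z' ∪ Z)' ∪ W
7 ∈ ((Z' ∪ Z)' ∪ W)' since 7 ∉ ((Z' ∪ Z)' ∪ W)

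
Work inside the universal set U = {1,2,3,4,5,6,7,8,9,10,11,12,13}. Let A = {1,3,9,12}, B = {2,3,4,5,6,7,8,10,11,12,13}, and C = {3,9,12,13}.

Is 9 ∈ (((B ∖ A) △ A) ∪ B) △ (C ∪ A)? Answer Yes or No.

No

9 ∉ B and 9 ∈ A, so 9 ∉ B ∖ A
9 ∉ (B ∖ A) and 9 ∈ A, so 9 ∈ (B ∖ A) △ A
9 ∈ ((B ∖ A) △ A) and 9 ∉ B, so 9 ∈ ((B ∖ A) △ A) ∪ B
9 ∈ C and 9 ∈ A, so 9 ∈ C ∪ A
9 ∈ (((B ∖ A) △ A) ∪ B) and 9 ∈ (C ∪ A), so 9 ∉ (((B ∖ A) △ A) ∪ B) △ (C ∪ A)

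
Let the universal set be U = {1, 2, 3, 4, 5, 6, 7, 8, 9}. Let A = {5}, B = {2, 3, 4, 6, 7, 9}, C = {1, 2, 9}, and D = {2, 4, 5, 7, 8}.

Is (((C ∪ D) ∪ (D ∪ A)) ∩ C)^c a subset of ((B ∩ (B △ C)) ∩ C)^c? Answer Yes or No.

Yes

C ∪ D = {1, 2, 4, 5, 7, 8, 9}
D ∪ A = {2, 4, 5, 7, 8}
(C ∪ D) ∪ (D ∪ A) = {1, 2, 4, 5, 7, 8, 9}
((C ∪ D) ∪ (D ∪ A)) ∩ C = {1, 2, 9}
(((C ∪ D) ∪ (D ∪ A)) ∩ C)^c = {3, 4, 5, 6, 7, 8}
B △ C = {1, 3, 4, 6, 7}
B ∩ (B △ C) = {3, 4, 6, 7}
(B ∩ (B △ C)) ∩ C = {}
((B ∩ (B △ C)) ∩ C)^c = {1, 2, 3, 4, 5, 6, 7, 8, 9}
Every element of {3, 4, 5, 6, 7, 8} is in {1, 2, 3, 4, 5, 6, 7, 8, 9}, so (((C ∪ D) ∪ (D ∪ A)) ∩ C)^c ⊆ ((B ∩ (B △ C)) ∩ C)^c.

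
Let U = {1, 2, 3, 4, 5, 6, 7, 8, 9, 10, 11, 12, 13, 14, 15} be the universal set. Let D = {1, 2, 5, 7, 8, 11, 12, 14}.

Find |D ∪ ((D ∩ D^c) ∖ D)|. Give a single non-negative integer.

8

D^c = {3, 4, 6, 9, 10, 13, 15}
D ∩ D^c = {}
(D ∩ D^c) ∖ D = {}
D ∪ ((D ∩ D^c) ∖ D) = {1, 2, 5, 7, 8, 11, 12, 14}
|D ∪ ((D ∩ D^c) ∖ D)| = 8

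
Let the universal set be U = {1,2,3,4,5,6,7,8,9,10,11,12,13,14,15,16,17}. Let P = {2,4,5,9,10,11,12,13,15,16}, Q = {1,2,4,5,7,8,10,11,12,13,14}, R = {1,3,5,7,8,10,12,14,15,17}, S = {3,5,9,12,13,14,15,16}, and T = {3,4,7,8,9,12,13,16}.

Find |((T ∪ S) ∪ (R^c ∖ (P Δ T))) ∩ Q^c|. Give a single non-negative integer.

T ∪ S = {3,4,5,7,8,9,12,13,14,15,16}
R^c = {2,4,6,9,11,13,16}
P Δ T = {2,3,5,7,8,10,11,15}
R^c ∖ (P Δ T) = {4,6,9,13,16}
(T ∪ S) ∪ (R^c ∖ (P Δ T)) = {3,4,5,6,7,8,9,12,13,14,15,16}
Q^c = {3,6,9,15,16,17}
((T ∪ S) ∪ (R^c ∖ (P Δ T))) ∩ Q^c = {3,6,9,15,16}
|((T ∪ S) ∪ (R^c ∖ (P Δ T))) ∩ Q^c| = 5

5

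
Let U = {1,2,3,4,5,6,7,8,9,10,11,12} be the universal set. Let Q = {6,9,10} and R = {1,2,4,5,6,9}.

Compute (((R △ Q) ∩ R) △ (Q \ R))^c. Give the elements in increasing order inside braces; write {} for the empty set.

{3,6,7,8,9,11,12}

R △ Q = {1,2,4,5,10}
(R △ Q) ∩ R = {1,2,4,5}
Q \ R = {10}
((R △ Q) ∩ R) △ (Q \ R) = {1,2,4,5,10}
(((R △ Q) ∩ R) △ (Q \ R))^c = {3,6,7,8,9,11,12}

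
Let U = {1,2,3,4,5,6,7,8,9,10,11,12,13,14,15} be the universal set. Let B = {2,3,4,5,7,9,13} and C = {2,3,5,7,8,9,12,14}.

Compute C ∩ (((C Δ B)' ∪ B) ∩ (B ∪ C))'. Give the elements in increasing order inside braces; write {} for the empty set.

C Δ B = {4,8,12,13,14}
(C Δ B)' = {1,2,3,5,6,7,9,10,11,15}
(C Δ B)' ∪ B = {1,2,3,4,5,6,7,9,10,11,13,15}
B ∪ C = {2,3,4,5,7,8,9,12,13,14}
((C Δ B)' ∪ B) ∩ (B ∪ C) = {2,3,4,5,7,9,13}
(((C Δ B)' ∪ B) ∩ (B ∪ C))' = {1,6,8,10,11,12,14,15}
C ∩ (((C Δ B)' ∪ B) ∩ (B ∪ C))' = {8,12,14}

{8,12,14}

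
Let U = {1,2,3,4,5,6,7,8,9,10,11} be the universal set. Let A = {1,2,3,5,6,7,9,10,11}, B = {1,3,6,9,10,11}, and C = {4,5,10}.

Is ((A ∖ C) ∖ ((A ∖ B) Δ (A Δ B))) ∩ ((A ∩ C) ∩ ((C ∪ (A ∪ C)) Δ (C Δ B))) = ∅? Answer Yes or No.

Yes

A ∖ C = {1,2,3,6,7,9,11}
A ∖ B = {2,5,7}
A Δ B = {2,5,7}
(A ∖ B) Δ (A Δ B) = {}
(A ∖ C) ∖ ((A ∖ B) Δ (A Δ B)) = {1,2,3,6,7,9,11}
A ∩ C = {5,10}
A ∪ C = {1,2,3,4,5,6,7,9,10,11}
C ∪ (A ∪ C) = {1,2,3,4,5,6,7,9,10,11}
C Δ B = {1,3,4,5,6,9,11}
(C ∪ (A ∪ C)) Δ (C Δ B) = {2,7,10}
(A ∩ C) ∩ ((C ∪ (A ∪ C)) Δ (C Δ B)) = {10}
{1,2,3,6,7,9,11} and {10} share no elements.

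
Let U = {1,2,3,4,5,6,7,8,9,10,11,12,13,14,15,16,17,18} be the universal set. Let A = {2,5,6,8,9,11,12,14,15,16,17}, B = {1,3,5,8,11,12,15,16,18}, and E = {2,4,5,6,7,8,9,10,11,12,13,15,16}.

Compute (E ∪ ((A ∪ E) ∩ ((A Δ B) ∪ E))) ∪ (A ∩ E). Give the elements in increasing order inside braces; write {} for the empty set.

{2,4,5,6,7,8,9,10,11,12,13,14,15,16,17}

A ∪ E = {2,4,5,6,7,8,9,10,11,12,13,14,15,16,17}
A Δ B = {1,2,3,6,9,14,17,18}
(A Δ B) ∪ E = {1,2,3,4,5,6,7,8,9,10,11,12,13,14,15,16,17,18}
(A ∪ E) ∩ ((A Δ B) ∪ E) = {2,4,5,6,7,8,9,10,11,12,13,14,15,16,17}
E ∪ ((A ∪ E) ∩ ((A Δ B) ∪ E)) = {2,4,5,6,7,8,9,10,11,12,13,14,15,16,17}
A ∩ E = {2,5,6,8,9,11,12,15,16}
(E ∪ ((A ∪ E) ∩ ((A Δ B) ∪ E))) ∪ (A ∩ E) = {2,4,5,6,7,8,9,10,11,12,13,14,15,16,17}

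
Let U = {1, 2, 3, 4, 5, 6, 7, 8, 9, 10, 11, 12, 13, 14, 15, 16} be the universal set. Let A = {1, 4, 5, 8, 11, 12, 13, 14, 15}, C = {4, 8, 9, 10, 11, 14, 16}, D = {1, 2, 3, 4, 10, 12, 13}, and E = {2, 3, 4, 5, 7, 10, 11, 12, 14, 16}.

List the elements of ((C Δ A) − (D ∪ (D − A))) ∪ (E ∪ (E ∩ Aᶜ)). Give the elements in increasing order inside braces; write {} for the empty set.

C Δ A = {1, 5, 9, 10, 12, 13, 15, 16}
D − A = {2, 3, 10}
D ∪ (D − A) = {1, 2, 3, 4, 10, 12, 13}
(C Δ A) − (D ∪ (D − A)) = {5, 9, 15, 16}
Aᶜ = {2, 3, 6, 7, 9, 10, 16}
E ∩ Aᶜ = {2, 3, 7, 10, 16}
E ∪ (E ∩ Aᶜ) = {2, 3, 4, 5, 7, 10, 11, 12, 14, 16}
((C Δ A) − (D ∪ (D − A))) ∪ (E ∪ (E ∩ Aᶜ)) = {2, 3, 4, 5, 7, 9, 10, 11, 12, 14, 15, 16}

{2, 3, 4, 5, 7, 9, 10, 11, 12, 14, 15, 16}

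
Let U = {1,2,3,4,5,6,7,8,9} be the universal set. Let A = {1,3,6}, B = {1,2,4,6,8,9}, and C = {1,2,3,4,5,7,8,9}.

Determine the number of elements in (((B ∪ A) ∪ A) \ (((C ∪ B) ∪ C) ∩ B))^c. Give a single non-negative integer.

8

B ∪ A = {1,2,3,4,6,8,9}
(B ∪ A) ∪ A = {1,2,3,4,6,8,9}
C ∪ B = {1,2,3,4,5,6,7,8,9}
(C ∪ B) ∪ C = {1,2,3,4,5,6,7,8,9}
((C ∪ B) ∪ C) ∩ B = {1,2,4,6,8,9}
((B ∪ A) ∪ A) \ (((C ∪ B) ∪ C) ∩ B) = {3}
(((B ∪ A) ∪ A) \ (((C ∪ B) ∪ C) ∩ B))^c = {1,2,4,5,6,7,8,9}
|(((B ∪ A) ∪ A) \ (((C ∪ B) ∪ C) ∩ B))^c| = 8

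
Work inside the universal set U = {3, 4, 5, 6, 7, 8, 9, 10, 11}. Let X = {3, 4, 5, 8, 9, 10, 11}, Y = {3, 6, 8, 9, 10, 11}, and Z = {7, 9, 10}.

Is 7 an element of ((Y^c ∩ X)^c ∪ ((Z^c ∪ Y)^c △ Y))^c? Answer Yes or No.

No

7 ∉ Y, so 7 ∈ Y^c
7 ∈ Y^c and 7 ∉ X, so 7 ∉ Y^c ∩ X
7 ∈ (Y^c ∩ X)^c since 7 ∉ (Y^c ∩ X)
7 ∈ Z, so 7 ∉ Z^c
7 ∉ Z^c and 7 ∉ Y, so 7 ∉ Z^c ∪ Y
7 ∈ (Z^c ∪ Y)^c since 7 ∉ (Z^c ∪ Y)
7 ∈ (Z^c ∪ Y)^c and 7 ∉ Y, so 7 ∈ (Z^c ∪ Y)^c △ Y
7 ∈ (Y^c ∩ X)^c and 7 ∈ ((Z^c ∪ Y)^c △ Y), so 7 ∈ (Y^c ∩ X)^c ∪ ((Z^c ∪ Y)^c △ Y)
7 ∉ ((Y^c ∩ X)^c ∪ ((Z^c ∪ Y)^c △ Y))^c since 7 ∈ ((Y^c ∩ X)^c ∪ ((Z^c ∪ Y)^c △ Y))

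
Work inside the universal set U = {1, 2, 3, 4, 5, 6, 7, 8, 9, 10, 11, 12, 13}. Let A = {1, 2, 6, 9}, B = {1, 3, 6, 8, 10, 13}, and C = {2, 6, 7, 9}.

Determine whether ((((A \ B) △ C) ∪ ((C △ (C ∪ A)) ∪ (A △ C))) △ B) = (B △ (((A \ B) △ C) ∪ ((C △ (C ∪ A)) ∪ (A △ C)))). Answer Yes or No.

Yes

A \ B = {2, 9}
(A \ B) △ C = {6, 7}
C ∪ A = {1, 2, 6, 7, 9}
C △ (C ∪ A) = {1}
A △ C = {1, 7}
(C △ (C ∪ A)) ∪ (A △ C) = {1, 7}
((A \ B) △ C) ∪ ((C △ (C ∪ A)) ∪ (A △ C)) = {1, 6, 7}
(((A \ B) △ C) ∪ ((C △ (C ∪ A)) ∪ (A △ C))) △ B = {3, 7, 8, 10, 13}
B △ (((A \ B) △ C) ∪ ((C △ (C ∪ A)) ∪ (A △ C))) = {3, 7, 8, 10, 13}
Both equal {3, 7, 8, 10, 13}, so (((A \ B) △ C) ∪ ((C △ (C ∪ A)) ∪ (A △ C))) △ B = B △ (((A \ B) △ C) ∪ ((C △ (C ∪ A)) ∪ (A △ C))).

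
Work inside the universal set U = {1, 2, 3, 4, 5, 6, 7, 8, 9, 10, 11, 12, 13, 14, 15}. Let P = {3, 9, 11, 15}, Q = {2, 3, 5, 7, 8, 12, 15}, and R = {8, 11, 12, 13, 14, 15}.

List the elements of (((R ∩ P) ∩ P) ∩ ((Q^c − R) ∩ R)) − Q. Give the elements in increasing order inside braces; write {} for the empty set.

{}

R ∩ P = {11, 15}
(R ∩ P) ∩ P = {11, 15}
Q^c = {1, 4, 6, 9, 10, 11, 13, 14}
Q^c − R = {1, 4, 6, 9, 10}
(Q^c − R) ∩ R = {}
((R ∩ P) ∩ P) ∩ ((Q^c − R) ∩ R) = {}
(((R ∩ P) ∩ P) ∩ ((Q^c − R) ∩ R)) − Q = {}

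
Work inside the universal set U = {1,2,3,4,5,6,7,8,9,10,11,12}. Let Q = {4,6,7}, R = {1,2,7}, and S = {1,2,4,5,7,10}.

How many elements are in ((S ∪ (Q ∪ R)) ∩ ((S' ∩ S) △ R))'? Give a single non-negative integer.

Q ∪ R = {1,2,4,6,7}
S ∪ (Q ∪ R) = {1,2,4,5,6,7,10}
S' = {3,6,8,9,11,12}
S' ∩ S = {}
(S' ∩ S) △ R = {1,2,7}
(S ∪ (Q ∪ R)) ∩ ((S' ∩ S) △ R) = {1,2,7}
((S ∪ (Q ∪ R)) ∩ ((S' ∩ S) △ R))' = {3,4,5,6,8,9,10,11,12}
|((S ∪ (Q ∪ R)) ∩ ((S' ∩ S) △ R))'| = 9

9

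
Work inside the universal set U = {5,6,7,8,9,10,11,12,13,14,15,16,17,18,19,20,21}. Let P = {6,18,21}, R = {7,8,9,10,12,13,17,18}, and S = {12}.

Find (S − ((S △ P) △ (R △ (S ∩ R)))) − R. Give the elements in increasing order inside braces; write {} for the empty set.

S △ P = {6,12,18,21}
S ∩ R = {12}
R △ (S ∩ R) = {7,8,9,10,13,17,18}
(S △ P) △ (R △ (S ∩ R)) = {6,7,8,9,10,12,13,17,21}
S − ((S △ P) △ (R △ (S ∩ R))) = {}
(S − ((S △ P) △ (R △ (S ∩ R)))) − R = {}

{}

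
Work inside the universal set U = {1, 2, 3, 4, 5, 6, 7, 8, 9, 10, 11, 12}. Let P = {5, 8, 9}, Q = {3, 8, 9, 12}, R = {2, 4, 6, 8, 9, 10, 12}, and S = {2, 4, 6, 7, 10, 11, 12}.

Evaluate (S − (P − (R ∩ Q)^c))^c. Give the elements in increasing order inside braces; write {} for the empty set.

{1, 3, 5, 8, 9}

R ∩ Q = {8, 9, 12}
(R ∩ Q)^c = {1, 2, 3, 4, 5, 6, 7, 10, 11}
P − (R ∩ Q)^c = {8, 9}
S − (P − (R ∩ Q)^c) = {2, 4, 6, 7, 10, 11, 12}
(S − (P − (R ∩ Q)^c))^c = {1, 3, 5, 8, 9}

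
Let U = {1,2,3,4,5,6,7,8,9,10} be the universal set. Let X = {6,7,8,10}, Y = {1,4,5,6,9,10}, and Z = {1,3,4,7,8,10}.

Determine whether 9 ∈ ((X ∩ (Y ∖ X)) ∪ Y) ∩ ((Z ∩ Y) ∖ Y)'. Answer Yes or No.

9 ∈ Y and 9 ∉ X, so 9 ∈ Y ∖ X
9 ∉ X and 9 ∈ (Y ∖ X), so 9 ∉ X ∩ (Y ∖ X)
9 ∉ (X ∩ (Y ∖ X)) and 9 ∈ Y, so 9 ∈ (X ∩ (Y ∖ X)) ∪ Y
9 ∉ Z and 9 ∈ Y, so 9 ∉ Z ∩ Y
9 ∉ (Z ∩ Y) and 9 ∈ Y, so 9 ∉ (Z ∩ Y) ∖ Y
9 ∈ ((Z ∩ Y) ∖ Y)' since 9 ∉ ((Z ∩ Y) ∖ Y)
9 ∈ ((X ∩ (Y ∖ X)) ∪ Y) and 9 ∈ ((Z ∩ Y) ∖ Y)', so 9 ∈ ((X ∩ (Y ∖ X)) ∪ Y) ∩ ((Z ∩ Y) ∖ Y)'

Yes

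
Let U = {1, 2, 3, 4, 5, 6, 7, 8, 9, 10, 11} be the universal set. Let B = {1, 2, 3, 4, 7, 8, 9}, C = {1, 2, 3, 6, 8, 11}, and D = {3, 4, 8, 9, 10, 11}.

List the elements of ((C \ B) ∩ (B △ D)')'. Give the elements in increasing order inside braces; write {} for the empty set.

C \ B = {6, 11}
B △ D = {1, 2, 7, 10, 11}
(B △ D)' = {3, 4, 5, 6, 8, 9}
(C \ B) ∩ (B △ D)' = {6}
((C \ B) ∩ (B △ D)')' = {1, 2, 3, 4, 5, 7, 8, 9, 10, 11}

{1, 2, 3, 4, 5, 7, 8, 9, 10, 11}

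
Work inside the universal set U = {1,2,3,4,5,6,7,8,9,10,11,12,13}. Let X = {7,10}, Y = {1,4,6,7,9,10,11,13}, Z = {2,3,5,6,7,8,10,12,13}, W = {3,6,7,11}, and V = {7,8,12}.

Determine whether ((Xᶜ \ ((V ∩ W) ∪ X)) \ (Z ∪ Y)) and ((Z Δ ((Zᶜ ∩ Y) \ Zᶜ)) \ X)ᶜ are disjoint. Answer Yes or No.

Yes

Xᶜ = {1,2,3,4,5,6,8,9,11,12,13}
V ∩ W = {7}
(V ∩ W) ∪ X = {7,10}
Xᶜ \ ((V ∩ W) ∪ X) = {1,2,3,4,5,6,8,9,11,12,13}
Z ∪ Y = {1,2,3,4,5,6,7,8,9,10,11,12,13}
(Xᶜ \ ((V ∩ W) ∪ X)) \ (Z ∪ Y) = {}
Zᶜ = {1,4,9,11}
Zᶜ ∩ Y = {1,4,9,11}
(Zᶜ ∩ Y) \ Zᶜ = {}
Z Δ ((Zᶜ ∩ Y) \ Zᶜ) = {2,3,5,6,7,8,10,12,13}
(Z Δ ((Zᶜ ∩ Y) \ Zᶜ)) \ X = {2,3,5,6,8,12,13}
((Z Δ ((Zᶜ ∩ Y) \ Zᶜ)) \ X)ᶜ = {1,4,7,9,10,11}
{} and {1,4,7,9,10,11} share no elements.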